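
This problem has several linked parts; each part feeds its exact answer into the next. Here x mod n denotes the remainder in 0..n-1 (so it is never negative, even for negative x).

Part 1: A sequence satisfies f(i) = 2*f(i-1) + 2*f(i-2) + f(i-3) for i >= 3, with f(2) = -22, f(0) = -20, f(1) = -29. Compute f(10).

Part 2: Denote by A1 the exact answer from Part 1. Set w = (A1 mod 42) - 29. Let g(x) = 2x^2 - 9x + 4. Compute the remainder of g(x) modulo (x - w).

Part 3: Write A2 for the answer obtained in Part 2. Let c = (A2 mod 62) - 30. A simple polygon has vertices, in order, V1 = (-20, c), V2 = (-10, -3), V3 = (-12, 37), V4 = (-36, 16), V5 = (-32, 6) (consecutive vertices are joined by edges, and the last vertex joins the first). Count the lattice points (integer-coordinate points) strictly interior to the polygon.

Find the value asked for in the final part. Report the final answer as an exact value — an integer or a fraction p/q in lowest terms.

622

Part 1: f(3) = 2*(-22) + 2*(-29) + 1*(-20) = -122; iterating: f(3)=-122, f(4)=-317, f(5)=-900, f(6)=-2556, f(7)=-7229, f(8)=-20470, f(9)=-57954, f(10)=-164077; answer -164077
Part 2: A1 = -164077; w = -12; remainder = value at the root: 2*(-12)^2 - 9*(-12)^1 + 4 = (288) + (108) + (4) = 400; answer 400
Part 3: A2 = 400; c = -2; cross terms: (-20*-3 - -10*-2)=40, (-10*37 - -12*-3)=-406, (-12*16 - -36*37)=1140, (-36*6 - -32*16)=296, (-32*-2 - -20*6)=184; twice the area = |1254| = 1254; area = 627; boundary points = 1 + 2 + 3 + 2 + 4 = 12; strictly interior points = area - boundary/2 + 1 = 622; answer 622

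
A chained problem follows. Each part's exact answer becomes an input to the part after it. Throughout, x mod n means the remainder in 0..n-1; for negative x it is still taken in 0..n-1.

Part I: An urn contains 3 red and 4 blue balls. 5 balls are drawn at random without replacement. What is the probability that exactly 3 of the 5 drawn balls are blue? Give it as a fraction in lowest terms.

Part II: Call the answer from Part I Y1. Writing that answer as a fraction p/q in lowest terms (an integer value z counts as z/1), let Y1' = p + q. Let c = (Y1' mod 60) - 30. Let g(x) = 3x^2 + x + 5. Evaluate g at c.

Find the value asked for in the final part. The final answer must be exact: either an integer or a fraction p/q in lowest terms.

Part I: total draws C(7,5) = 21; favorable C(4,3)*C(3,2) = 12; P = 4/7; answer 4/7
Part II: Y1 = 4/7; threaded value p + q = 11; c = -19; 3*(-19)^2 + 1*(-19)^1 + 5 = (1083) + (-19) + (5) = 1069; answer 1069

1069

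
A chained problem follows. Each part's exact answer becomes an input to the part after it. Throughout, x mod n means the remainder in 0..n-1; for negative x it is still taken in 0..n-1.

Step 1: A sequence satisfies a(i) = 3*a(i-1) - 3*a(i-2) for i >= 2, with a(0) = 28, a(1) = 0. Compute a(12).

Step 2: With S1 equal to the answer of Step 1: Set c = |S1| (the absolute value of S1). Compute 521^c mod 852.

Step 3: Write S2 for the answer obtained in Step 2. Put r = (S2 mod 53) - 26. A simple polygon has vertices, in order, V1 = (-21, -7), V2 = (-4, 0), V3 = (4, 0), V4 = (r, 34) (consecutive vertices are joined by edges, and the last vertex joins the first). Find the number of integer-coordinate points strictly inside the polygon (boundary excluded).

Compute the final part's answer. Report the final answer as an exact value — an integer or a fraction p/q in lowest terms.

Step 1: a(2) = 3*(0) - 3*(28) = -84; iterating: a(2)=-84, a(3)=-252, a(4)=-504, a(5)=-756, a(6)=-756, a(7)=0, a(8)=2268, a(9)=6804, a(10)=13608, a(11)=20412, a(12)=20412; answer 20412
Step 2: S1 = 20412; c = 20412; squarings mod 852: 521^1=521, 521^2=505, 521^4=277, 521^8=49, 521^16=697, 521^32=169, 521^64=445, 521^128=361, 521^256=817, 521^512=373, 521^1024=253, 521^2048=109, 521^4096=805, 521^8192=505, 521^16384=277; 521^20412 = 521^4 * 521^8 * 521^16 * 521^32 * 521^128 * 521^256 * 521^512 * 521^1024 * 521^2048 * 521^16384 = 289 (mod 852); answer 289
Step 3: S2 = 289; r = -2; cross terms: (-21*0 - -4*-7)=-28, (-4*0 - 4*0)=0, (4*34 - -2*0)=136, (-2*-7 - -21*34)=728; twice the area = |836| = 836; area = 418; boundary points = 1 + 8 + 2 + 1 = 12; strictly interior points = area - boundary/2 + 1 = 413; answer 413

413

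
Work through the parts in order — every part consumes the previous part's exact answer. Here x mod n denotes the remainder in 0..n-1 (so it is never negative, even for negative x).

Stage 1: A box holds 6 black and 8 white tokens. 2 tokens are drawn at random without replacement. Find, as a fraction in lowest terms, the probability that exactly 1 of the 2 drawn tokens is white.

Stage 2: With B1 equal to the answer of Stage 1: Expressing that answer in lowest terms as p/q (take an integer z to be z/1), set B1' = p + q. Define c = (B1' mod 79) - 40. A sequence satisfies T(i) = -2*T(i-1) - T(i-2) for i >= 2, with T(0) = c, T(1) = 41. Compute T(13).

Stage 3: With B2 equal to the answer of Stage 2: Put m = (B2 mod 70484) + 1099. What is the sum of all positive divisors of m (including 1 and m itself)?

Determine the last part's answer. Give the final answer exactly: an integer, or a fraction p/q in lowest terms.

5642

Stage 1: total draws C(14,2) = 91; favorable C(8,1)*C(6,1) = 48; P = 48/91; answer 48/91
Stage 2: B1 = 48/91; threaded value p + q = 139; c = 20; T(2) = -2*(41) - 1*(20) = -102; iterating: T(2)=-102, T(3)=163, T(4)=-224, T(5)=285, T(6)=-346, T(7)=407, T(8)=-468, T(9)=529, T(10)=-590, T(11)=651, T(12)=-712, T(13)=773; answer 773
Stage 3: B2 = 773; m = 1872; 1872 = 2^4 * 3^2 * 13; sigma = (1 + 2 + 4 + 8 + 16) * (1 + 3 + 9) * (1 + 13) = 31 * 13 * 14 = 5642; answer 5642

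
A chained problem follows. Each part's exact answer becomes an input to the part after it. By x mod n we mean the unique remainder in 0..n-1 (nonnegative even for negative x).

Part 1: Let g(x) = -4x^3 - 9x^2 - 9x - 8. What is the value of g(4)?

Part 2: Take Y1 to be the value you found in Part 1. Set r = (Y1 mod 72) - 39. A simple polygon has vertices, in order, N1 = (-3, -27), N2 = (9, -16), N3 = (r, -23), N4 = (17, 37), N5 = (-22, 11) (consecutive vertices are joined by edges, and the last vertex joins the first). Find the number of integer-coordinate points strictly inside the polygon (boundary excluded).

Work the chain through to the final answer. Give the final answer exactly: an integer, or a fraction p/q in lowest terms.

1590

Part 1: -4*(4)^3 - 9*(4)^2 - 9*(4)^1 - 8 = (-256) + (-144) + (-36) + (-8) = -444; answer -444
Part 2: Y1 = -444; r = 21; cross terms: (-3*-16 - 9*-27)=291, (9*-23 - 21*-16)=129, (21*37 - 17*-23)=1168, (17*11 - -22*37)=1001, (-22*-27 - -3*11)=627; twice the area = |3216| = 3216; area = 1608; boundary points = 1 + 1 + 4 + 13 + 19 = 38; strictly interior points = area - boundary/2 + 1 = 1590; answer 1590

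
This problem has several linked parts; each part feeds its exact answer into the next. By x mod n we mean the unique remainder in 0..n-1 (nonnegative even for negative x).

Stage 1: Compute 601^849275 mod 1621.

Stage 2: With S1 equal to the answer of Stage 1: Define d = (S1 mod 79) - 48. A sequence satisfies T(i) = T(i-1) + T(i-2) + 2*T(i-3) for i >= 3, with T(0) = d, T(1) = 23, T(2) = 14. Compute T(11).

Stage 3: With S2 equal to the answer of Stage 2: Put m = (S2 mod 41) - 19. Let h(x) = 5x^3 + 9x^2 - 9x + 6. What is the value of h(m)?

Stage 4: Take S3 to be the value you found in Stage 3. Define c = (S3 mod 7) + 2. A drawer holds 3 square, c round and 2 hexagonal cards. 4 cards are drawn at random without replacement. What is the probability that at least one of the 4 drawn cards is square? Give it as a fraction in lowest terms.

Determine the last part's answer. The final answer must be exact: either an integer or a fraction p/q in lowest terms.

Stage 1: squarings mod 1621: 601^1=601, 601^2=1339, 601^4=95, 601^8=920, 601^16=238, 601^32=1530, 601^64=176, 601^128=177, 601^256=530, 601^512=467, 601^1024=875, 601^2048=513, 601^4096=567, 601^8192=531, 601^16384=1528, 601^32768=544, 601^65536=914, 601^131072=581, 601^262144=393, 601^524288=454; 601^849275 = 601^1 * 601^2 * 601^8 * 601^16 * 601^32 * 601^64 * 601^256 * 601^1024 * 601^4096 * 601^8192 * 601^16384 * 601^32768 * 601^262144 * 601^524288 = 691 (mod 1621); answer 691
Stage 2: S1 = 691; d = 11; T(3) = 1*(14) + 1*(23) + 2*(11) = 59; iterating: T(3)=59, T(4)=119, T(5)=206, T(6)=443, T(7)=887, T(8)=1742, T(9)=3515, T(10)=7031, T(11)=14030; answer 14030
Stage 3: S2 = 14030; m = -11; 5*(-11)^3 + 9*(-11)^2 - 9*(-11)^1 + 6 = (-6655) + (1089) + (99) + (6) = -5461; answer -5461
Stage 4: S3 = -5461; c = 8; total draws C(13,4) = 715; complement C(10,4) = 210; favorable 715 - 210 = 505; P = 101/143; answer 101/143

101/143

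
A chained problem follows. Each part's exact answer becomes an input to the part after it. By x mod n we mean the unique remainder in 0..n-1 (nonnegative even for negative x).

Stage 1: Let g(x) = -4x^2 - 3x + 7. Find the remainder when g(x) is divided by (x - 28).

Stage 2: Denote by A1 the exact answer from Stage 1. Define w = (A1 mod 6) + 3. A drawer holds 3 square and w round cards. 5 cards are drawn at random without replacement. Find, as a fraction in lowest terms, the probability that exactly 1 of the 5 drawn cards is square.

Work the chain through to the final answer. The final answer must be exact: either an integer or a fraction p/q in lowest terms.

5/14

Stage 1: remainder = value at the root: -4*(28)^2 - 3*(28)^1 + 7 = (-3136) + (-84) + (7) = -3213; answer -3213
Stage 2: A1 = -3213; w = 6; total draws C(9,5) = 126; favorable C(3,1)*C(6,4) = 45; P = 5/14; answer 5/14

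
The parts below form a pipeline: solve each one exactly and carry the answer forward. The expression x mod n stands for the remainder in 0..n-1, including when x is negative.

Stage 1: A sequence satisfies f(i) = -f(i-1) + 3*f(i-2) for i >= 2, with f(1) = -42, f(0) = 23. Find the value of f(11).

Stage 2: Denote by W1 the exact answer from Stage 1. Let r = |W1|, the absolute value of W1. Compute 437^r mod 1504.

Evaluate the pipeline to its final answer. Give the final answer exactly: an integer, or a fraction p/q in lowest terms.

1461

Stage 1: f(2) = -1*(-42) + 3*(23) = 111; iterating: f(2)=111, f(3)=-237, f(4)=570, f(5)=-1281, f(6)=2991, f(7)=-6834, f(8)=15807, f(9)=-36309, f(10)=83730, f(11)=-192657; answer -192657
Stage 2: W1 = -192657; r = 192657; squarings mod 1504: 437^1=437, 437^2=1465, 437^4=17, 437^8=289, 437^16=801, 437^32=897, 437^64=1473, 437^128=961, 437^256=65, 437^512=1217, 437^1024=1153, 437^2048=1377, 437^4096=1089, 437^8192=769, 437^16384=289, 437^32768=801, 437^65536=897, 437^131072=1473; 437^192657 = 437^1 * 437^16 * 437^128 * 437^4096 * 437^8192 * 437^16384 * 437^32768 * 437^131072 = 1461 (mod 1504); answer 1461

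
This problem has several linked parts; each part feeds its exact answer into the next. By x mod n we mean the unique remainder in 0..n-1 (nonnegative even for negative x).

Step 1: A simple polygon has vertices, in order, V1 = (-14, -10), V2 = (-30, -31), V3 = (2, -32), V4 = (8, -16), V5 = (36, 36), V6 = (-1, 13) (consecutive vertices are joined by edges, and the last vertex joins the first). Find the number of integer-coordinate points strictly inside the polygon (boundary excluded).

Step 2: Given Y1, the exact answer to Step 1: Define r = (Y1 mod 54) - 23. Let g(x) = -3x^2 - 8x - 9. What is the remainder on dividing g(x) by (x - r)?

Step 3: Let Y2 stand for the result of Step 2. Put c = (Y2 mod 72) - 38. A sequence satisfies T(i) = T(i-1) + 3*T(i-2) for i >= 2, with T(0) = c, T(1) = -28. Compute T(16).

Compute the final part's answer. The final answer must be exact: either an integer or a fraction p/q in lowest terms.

-10729372

Step 1: cross terms: (-14*-31 - -30*-10)=134, (-30*-32 - 2*-31)=1022, (2*-16 - 8*-32)=224, (8*36 - 36*-16)=864, (36*13 - -1*36)=504, (-1*-10 - -14*13)=192; twice the area = |2940| = 2940; area = 1470; boundary points = 1 + 1 + 2 + 4 + 1 + 1 = 10; strictly interior points = area - boundary/2 + 1 = 1466; answer 1466
Step 2: Y1 = 1466; r = -15; remainder = value at the root: -3*(-15)^2 - 8*(-15)^1 - 9 = (-675) + (120) + (-9) = -564; answer -564
Step 3: Y2 = -564; c = -26; T(2) = 1*(-28) + 3*(-26) = -106; iterating: T(2)=-106, T(3)=-190, T(4)=-508, T(5)=-1078, T(6)=-2602, T(7)=-5836, T(8)=-13642, T(9)=-31150, T(10)=-72076, T(11)=-165526, T(12)=-381754, T(13)=-878332, T(14)=-2023594, T(15)=-4658590, T(16)=-10729372; answer -10729372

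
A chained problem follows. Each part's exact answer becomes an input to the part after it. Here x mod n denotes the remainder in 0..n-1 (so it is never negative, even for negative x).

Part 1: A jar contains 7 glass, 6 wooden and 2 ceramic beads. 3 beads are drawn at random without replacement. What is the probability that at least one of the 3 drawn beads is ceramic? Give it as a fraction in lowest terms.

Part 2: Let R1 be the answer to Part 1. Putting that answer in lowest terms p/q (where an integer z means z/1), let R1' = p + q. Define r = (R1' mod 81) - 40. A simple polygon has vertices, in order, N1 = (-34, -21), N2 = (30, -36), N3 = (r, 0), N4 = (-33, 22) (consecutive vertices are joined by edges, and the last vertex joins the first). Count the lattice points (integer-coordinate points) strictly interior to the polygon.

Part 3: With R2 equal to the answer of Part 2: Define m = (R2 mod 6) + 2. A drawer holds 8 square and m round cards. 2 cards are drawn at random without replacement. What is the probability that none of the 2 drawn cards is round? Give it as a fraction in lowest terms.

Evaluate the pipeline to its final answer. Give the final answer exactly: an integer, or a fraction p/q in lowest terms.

28/45

Part 1: total draws C(15,3) = 455; complement C(13,3) = 286; favorable 455 - 286 = 169; P = 13/35; answer 13/35
Part 2: R1 = 13/35; threaded value p + q = 48; r = 8; cross terms: (-34*-36 - 30*-21)=1854, (30*0 - 8*-36)=288, (8*22 - -33*0)=176, (-33*-21 - -34*22)=1441; twice the area = |3759| = 3759; area = 3759/2; boundary points = 1 + 2 + 1 + 1 = 5; strictly interior points = area - boundary/2 + 1 = 1878; answer 1878
Part 3: R2 = 1878; m = 2; total draws C(10,2) = 45; favorable C(8,2) = 28; P = 28/45; answer 28/45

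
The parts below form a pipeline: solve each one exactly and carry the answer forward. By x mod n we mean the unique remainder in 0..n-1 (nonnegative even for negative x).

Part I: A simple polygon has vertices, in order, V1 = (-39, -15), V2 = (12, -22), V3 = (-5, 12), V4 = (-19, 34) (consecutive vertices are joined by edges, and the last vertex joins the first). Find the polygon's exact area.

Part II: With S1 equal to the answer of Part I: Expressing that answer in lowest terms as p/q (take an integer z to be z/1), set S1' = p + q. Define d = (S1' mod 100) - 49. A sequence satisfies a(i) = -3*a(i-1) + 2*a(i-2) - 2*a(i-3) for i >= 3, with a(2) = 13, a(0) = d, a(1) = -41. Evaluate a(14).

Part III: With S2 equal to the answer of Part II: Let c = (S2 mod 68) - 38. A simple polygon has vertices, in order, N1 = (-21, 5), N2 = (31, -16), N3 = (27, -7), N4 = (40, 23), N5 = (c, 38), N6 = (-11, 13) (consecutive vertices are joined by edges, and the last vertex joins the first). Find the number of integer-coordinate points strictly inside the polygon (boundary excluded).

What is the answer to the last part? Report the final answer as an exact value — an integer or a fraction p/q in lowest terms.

1759

Part I: cross terms: (-39*-22 - 12*-15)=1038, (12*12 - -5*-22)=34, (-5*34 - -19*12)=58, (-19*-15 - -39*34)=1611; twice the area = |2741| = 2741; area = 2741/2; answer 2741/2
Part II: S1 = 2741/2; threaded value p + q = 2743; d = -6; a(3) = -3*(13) + 2*(-41) - 2*(-6) = -109; iterating: a(3)=-109, a(4)=435, a(5)=-1549, a(6)=5735, a(7)=-21173, a(8)=78087, a(9)=-288077, a(10)=1062751, a(11)=-3920581, a(12)=14463399, a(13)=-53356861, a(14)=196838543; answer 196838543
Part III: S2 = 196838543; c = -7; cross terms: (-21*-16 - 31*5)=181, (31*-7 - 27*-16)=215, (27*23 - 40*-7)=901, (40*38 - -7*23)=1681, (-7*13 - -11*38)=327, (-11*5 - -21*13)=218; twice the area = |3523| = 3523; area = 3523/2; boundary points = 1 + 1 + 1 + 1 + 1 + 2 = 7; strictly interior points = area - boundary/2 + 1 = 1759; answer 1759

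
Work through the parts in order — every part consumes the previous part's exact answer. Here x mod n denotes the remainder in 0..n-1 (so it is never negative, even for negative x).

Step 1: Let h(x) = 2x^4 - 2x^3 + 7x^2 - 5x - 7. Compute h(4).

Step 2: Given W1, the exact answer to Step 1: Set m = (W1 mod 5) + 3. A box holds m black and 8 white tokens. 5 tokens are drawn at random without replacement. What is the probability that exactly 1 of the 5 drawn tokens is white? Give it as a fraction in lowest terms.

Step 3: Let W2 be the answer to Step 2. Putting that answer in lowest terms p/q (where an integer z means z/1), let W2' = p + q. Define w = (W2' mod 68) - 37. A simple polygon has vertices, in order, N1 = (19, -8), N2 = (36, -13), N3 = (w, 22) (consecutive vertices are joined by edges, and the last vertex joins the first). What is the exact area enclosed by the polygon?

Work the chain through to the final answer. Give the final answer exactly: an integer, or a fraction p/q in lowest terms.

Step 1: 2*(4)^4 - 2*(4)^3 + 7*(4)^2 - 5*(4)^1 - 7 = (512) + (-128) + (112) + (-20) + (-7) = 469; answer 469
Step 2: W1 = 469; m = 7; total draws C(15,5) = 3003; favorable C(8,1)*C(7,4) = 280; P = 40/429; answer 40/429
Step 3: W2 = 40/429; threaded value p + q = 469; w = 24; cross terms: (19*-13 - 36*-8)=41, (36*22 - 24*-13)=1104, (24*-8 - 19*22)=-610; twice the area = |535| = 535; area = 535/2; answer 535/2

535/2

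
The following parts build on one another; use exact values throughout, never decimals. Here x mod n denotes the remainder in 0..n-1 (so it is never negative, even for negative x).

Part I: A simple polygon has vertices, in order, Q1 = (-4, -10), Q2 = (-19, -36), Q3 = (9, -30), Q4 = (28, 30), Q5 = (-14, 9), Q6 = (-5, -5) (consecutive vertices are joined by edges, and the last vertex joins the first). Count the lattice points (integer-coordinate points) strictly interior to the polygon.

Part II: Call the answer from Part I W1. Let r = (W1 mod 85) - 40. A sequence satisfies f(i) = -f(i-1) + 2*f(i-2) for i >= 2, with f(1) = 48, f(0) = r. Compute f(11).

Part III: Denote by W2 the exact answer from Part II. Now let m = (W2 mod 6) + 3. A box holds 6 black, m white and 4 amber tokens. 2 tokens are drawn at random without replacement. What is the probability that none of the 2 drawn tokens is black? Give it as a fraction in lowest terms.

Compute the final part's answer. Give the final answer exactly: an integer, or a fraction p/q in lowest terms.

Part I: cross terms: (-4*-36 - -19*-10)=-46, (-19*-30 - 9*-36)=894, (9*30 - 28*-30)=1110, (28*9 - -14*30)=672, (-14*-5 - -5*9)=115, (-5*-10 - -4*-5)=30; twice the area = |2775| = 2775; area = 2775/2; boundary points = 1 + 2 + 1 + 21 + 1 + 1 = 27; strictly interior points = area - boundary/2 + 1 = 1375; answer 1375
Part II: W1 = 1375; r = -25; f(2) = -1*(48) + 2*(-25) = -98; iterating: f(2)=-98, f(3)=194, f(4)=-390, f(5)=778, f(6)=-1558, f(7)=3114, f(8)=-6230, f(9)=12458, f(10)=-24918, f(11)=49834; answer 49834
Part III: W2 = 49834; m = 7; total draws C(17,2) = 136; favorable C(11,2) = 55; P = 55/136; answer 55/136

55/136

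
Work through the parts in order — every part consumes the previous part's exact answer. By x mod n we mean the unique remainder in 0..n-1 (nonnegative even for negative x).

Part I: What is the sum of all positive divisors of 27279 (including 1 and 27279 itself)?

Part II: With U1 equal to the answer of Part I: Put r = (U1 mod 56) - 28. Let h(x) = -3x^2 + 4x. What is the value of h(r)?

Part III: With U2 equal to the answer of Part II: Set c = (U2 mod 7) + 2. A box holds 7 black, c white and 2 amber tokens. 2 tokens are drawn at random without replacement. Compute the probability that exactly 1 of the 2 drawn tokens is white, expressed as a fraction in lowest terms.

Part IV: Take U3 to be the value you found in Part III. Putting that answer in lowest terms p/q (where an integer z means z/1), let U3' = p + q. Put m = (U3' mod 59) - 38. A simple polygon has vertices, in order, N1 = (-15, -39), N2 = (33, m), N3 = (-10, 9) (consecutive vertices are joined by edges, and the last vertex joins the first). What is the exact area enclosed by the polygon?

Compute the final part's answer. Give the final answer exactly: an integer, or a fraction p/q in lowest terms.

2229/2

Part I: 27279 = 3^2 * 7 * 433; sigma = (1 + 3 + 9) * (1 + 7) * (1 + 433) = 13 * 8 * 434 = 45136; answer 45136
Part II: U1 = 45136; r = -28; -3*(-28)^2 + 4*(-28)^1 = (-2352) + (-112) = -2464; answer -2464
Part III: U2 = -2464; c = 2; total draws C(11,2) = 55; favorable C(2,1)*C(9,1) = 18; P = 18/55; answer 18/55
Part IV: U3 = 18/55; threaded value p + q = 73; m = -24; cross terms: (-15*-24 - 33*-39)=1647, (33*9 - -10*-24)=57, (-10*-39 - -15*9)=525; twice the area = |2229| = 2229; area = 2229/2; answer 2229/2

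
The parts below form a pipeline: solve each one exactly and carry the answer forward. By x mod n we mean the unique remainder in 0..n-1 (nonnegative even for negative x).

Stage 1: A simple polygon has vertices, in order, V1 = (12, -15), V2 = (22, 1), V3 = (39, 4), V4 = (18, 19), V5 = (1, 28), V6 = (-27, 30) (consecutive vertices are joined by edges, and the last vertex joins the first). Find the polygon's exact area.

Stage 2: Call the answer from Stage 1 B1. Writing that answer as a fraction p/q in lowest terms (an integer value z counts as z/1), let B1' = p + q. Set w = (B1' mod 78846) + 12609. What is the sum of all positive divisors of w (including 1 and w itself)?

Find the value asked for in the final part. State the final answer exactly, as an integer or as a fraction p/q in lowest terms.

Stage 1: cross terms: (12*1 - 22*-15)=342, (22*4 - 39*1)=49, (39*19 - 18*4)=669, (18*28 - 1*19)=485, (1*30 - -27*28)=786, (-27*-15 - 12*30)=45; twice the area = |2376| = 2376; area = 1188; answer 1188
Stage 2: B1 = 1188; threaded value p + q = 1189; w = 13798; 13798 = 2 * 6899; sigma = (1 + 2) * (1 + 6899) = 3 * 6900 = 20700; answer 20700

20700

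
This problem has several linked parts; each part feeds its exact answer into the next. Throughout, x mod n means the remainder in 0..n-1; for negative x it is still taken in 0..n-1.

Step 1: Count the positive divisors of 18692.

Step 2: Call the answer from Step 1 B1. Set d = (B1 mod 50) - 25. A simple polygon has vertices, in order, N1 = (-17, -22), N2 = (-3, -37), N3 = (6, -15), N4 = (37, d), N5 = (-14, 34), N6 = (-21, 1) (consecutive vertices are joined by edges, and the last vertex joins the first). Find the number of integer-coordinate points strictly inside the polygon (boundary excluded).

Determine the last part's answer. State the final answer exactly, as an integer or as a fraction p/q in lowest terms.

Step 1: 18692 = 2^2 * 4673; number of divisors = (2+1) * (1+1) = 6; answer 6
Step 2: B1 = 6; d = -19; cross terms: (-17*-37 - -3*-22)=563, (-3*-15 - 6*-37)=267, (6*-19 - 37*-15)=441, (37*34 - -14*-19)=992, (-14*1 - -21*34)=700, (-21*-22 - -17*1)=479; twice the area = |3442| = 3442; area = 1721; boundary points = 1 + 1 + 1 + 1 + 1 + 1 = 6; strictly interior points = area - boundary/2 + 1 = 1719; answer 1719

1719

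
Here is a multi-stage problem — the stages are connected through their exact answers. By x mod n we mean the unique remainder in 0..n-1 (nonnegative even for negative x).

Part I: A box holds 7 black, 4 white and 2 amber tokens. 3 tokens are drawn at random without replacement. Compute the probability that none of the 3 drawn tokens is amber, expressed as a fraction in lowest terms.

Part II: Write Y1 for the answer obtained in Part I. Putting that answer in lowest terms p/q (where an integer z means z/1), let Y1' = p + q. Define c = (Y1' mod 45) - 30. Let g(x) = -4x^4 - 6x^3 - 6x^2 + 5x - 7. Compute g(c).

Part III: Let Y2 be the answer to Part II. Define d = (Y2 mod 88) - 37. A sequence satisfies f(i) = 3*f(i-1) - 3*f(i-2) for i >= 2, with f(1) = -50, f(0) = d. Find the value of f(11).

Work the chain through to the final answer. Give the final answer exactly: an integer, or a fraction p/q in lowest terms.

-11907

Part I: total draws C(13,3) = 286; favorable C(11,3) = 165; P = 15/26; answer 15/26
Part II: Y1 = 15/26; threaded value p + q = 41; c = 11; -4*(11)^4 - 6*(11)^3 - 6*(11)^2 + 5*(11)^1 - 7 = (-58564) + (-7986) + (-726) + (55) + (-7) = -67228; answer -67228
Part III: Y2 = -67228; d = -33; f(2) = 3*(-50) - 3*(-33) = -51; iterating: f(2)=-51, f(3)=-3, f(4)=144, f(5)=441, f(6)=891, f(7)=1350, f(8)=1377, f(9)=81, f(10)=-3888, f(11)=-11907; answer -11907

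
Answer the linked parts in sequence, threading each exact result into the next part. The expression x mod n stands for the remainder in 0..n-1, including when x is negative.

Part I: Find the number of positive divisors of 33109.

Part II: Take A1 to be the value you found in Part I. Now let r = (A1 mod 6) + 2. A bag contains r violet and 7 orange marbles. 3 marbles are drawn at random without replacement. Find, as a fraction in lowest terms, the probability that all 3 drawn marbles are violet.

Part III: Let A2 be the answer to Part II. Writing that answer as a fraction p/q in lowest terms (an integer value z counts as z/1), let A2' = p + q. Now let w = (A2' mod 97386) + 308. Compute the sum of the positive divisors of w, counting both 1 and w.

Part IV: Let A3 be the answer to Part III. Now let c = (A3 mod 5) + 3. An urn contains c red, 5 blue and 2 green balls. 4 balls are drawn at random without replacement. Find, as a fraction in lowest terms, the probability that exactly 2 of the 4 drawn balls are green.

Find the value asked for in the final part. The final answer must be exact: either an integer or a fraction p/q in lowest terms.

Part I: 33109 = 113 * 293; number of divisors = (1+1) * (1+1) = 4; answer 4
Part II: A1 = 4; r = 6; total draws C(13,3) = 286; favorable C(6,3) = 20; P = 10/143; answer 10/143
Part III: A2 = 10/143; threaded value p + q = 153; w = 461; 461 is prime, so its only divisors are 1 and 461; sigma = 1 + 461 = 462; answer 462
Part IV: A3 = 462; c = 5; total draws C(12,4) = 495; favorable C(2,2)*C(10,2) = 45; P = 1/11; answer 1/11

1/11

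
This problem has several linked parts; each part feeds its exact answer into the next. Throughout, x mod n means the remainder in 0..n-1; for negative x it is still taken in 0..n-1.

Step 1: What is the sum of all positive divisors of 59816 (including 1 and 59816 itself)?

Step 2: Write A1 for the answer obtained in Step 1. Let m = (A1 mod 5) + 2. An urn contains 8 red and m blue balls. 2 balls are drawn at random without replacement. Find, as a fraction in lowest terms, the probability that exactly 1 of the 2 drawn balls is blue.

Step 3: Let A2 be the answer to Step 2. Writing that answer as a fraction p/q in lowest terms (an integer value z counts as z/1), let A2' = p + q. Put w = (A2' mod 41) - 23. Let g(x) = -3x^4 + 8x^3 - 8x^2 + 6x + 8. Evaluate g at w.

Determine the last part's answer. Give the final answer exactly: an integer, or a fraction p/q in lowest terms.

-541

Step 1: 59816 = 2^3 * 7477; sigma = (1 + 2 + 4 + 8) * (1 + 7477) = 15 * 7478 = 112170; answer 112170
Step 2: A1 = 112170; m = 2; total draws C(10,2) = 45; favorable C(2,1)*C(8,1) = 16; P = 16/45; answer 16/45
Step 3: A2 = 16/45; threaded value p + q = 61; w = -3; -3*(-3)^4 + 8*(-3)^3 - 8*(-3)^2 + 6*(-3)^1 + 8 = (-243) + (-216) + (-72) + (-18) + (8) = -541; answer -541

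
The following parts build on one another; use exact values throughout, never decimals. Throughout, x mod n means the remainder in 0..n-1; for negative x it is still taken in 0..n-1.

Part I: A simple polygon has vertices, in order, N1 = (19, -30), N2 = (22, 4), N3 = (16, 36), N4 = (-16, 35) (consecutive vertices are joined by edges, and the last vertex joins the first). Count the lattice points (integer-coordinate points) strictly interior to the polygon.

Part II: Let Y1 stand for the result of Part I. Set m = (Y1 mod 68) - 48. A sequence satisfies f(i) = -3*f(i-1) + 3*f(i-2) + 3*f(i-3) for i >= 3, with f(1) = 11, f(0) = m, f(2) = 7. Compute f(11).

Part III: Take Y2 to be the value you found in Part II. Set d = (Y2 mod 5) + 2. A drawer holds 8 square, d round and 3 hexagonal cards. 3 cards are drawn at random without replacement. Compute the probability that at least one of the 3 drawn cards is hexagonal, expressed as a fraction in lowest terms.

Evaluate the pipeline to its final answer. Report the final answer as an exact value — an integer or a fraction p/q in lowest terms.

Part I: cross terms: (19*4 - 22*-30)=736, (22*36 - 16*4)=728, (16*35 - -16*36)=1136, (-16*-30 - 19*35)=-185; twice the area = |2415| = 2415; area = 2415/2; boundary points = 1 + 2 + 1 + 5 = 9; strictly interior points = area - boundary/2 + 1 = 1204; answer 1204
Part II: Y1 = 1204; m = 0; f(3) = -3*(7) + 3*(11) + 3*(0) = 12; iterating: f(3)=12, f(4)=18, f(5)=3, f(6)=81, f(7)=-180, f(8)=792, f(9)=-2673, f(10)=9855, f(11)=-35208; answer -35208
Part III: Y2 = -35208; d = 4; total draws C(15,3) = 455; complement C(12,3) = 220; favorable 455 - 220 = 235; P = 47/91; answer 47/91

47/91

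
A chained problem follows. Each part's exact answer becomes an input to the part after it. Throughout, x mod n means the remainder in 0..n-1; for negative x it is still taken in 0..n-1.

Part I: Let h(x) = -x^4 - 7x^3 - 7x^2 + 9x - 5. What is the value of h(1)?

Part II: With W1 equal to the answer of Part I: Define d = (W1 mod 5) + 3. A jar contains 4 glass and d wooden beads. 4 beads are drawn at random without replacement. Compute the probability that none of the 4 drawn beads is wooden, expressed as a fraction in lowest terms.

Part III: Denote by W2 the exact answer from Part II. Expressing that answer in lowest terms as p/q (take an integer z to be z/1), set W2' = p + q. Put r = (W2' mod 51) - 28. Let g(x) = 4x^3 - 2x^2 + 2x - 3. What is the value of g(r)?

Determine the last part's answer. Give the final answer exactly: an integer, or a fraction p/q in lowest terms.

Part I: -1*(1)^4 - 7*(1)^3 - 7*(1)^2 + 9*(1)^1 - 5 = (-1) + (-7) + (-7) + (9) + (-5) = -11; answer -11
Part II: W1 = -11; d = 7; total draws C(11,4) = 330; favorable C(4,4) = 1; P = 1/330; answer 1/330
Part III: W2 = 1/330; threaded value p + q = 331; r = -3; 4*(-3)^3 - 2*(-3)^2 + 2*(-3)^1 - 3 = (-108) + (-18) + (-6) + (-3) = -135; answer -135

-135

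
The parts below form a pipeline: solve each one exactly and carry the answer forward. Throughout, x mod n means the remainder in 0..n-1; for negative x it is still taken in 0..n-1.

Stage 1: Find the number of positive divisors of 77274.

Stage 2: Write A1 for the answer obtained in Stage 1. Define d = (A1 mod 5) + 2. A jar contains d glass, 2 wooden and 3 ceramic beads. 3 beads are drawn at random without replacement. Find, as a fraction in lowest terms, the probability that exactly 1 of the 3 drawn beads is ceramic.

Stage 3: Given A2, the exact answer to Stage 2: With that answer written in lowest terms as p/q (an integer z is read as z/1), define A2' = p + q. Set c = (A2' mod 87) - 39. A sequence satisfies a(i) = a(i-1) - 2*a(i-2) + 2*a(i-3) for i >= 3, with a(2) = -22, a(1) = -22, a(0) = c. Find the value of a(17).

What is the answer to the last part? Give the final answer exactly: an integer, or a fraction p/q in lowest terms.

Stage 1: 77274 = 2 * 3^6 * 53; number of divisors = (1+1) * (6+1) * (1+1) = 28; answer 28
Stage 2: A1 = 28; d = 5; total draws C(10,3) = 120; favorable C(3,1)*C(7,2) = 63; P = 21/40; answer 21/40
Stage 3: A2 = 21/40; threaded value p + q = 61; c = 22; a(3) = 1*(-22) - 2*(-22) + 2*(22) = 66; iterating: a(3)=66, a(4)=66, a(5)=-110, a(6)=-110, a(7)=242, a(8)=242, a(9)=-462, a(10)=-462, a(11)=946, a(12)=946, a(13)=-1870, a(14)=-1870, a(15)=3762, a(16)=3762, a(17)=-7502; answer -7502

-7502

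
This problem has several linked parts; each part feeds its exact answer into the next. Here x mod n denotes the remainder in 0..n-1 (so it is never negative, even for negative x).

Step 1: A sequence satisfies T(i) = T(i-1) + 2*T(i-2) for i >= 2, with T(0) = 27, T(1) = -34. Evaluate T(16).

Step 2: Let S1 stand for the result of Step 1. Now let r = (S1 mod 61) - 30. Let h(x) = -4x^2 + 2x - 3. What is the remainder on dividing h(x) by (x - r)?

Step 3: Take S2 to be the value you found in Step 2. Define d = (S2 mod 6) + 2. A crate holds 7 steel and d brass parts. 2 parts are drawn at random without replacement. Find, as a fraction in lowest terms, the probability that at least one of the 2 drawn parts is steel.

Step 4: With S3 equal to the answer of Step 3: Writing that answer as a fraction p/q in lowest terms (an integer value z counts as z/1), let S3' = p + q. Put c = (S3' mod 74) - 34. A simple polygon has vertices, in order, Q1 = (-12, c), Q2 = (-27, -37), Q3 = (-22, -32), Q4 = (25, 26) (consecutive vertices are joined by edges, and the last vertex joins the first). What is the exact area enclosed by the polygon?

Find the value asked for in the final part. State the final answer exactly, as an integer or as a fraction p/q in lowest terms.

1219

Step 1: T(2) = 1*(-34) + 2*(27) = 20; iterating: T(2)=20, T(3)=-48, T(4)=-8, T(5)=-104, T(6)=-120, T(7)=-328, T(8)=-568, T(9)=-1224, T(10)=-2360, T(11)=-4808, T(12)=-9528, T(13)=-19144, T(14)=-38200, T(15)=-76488, T(16)=-152888; answer -152888
Step 2: S1 = -152888; r = 9; remainder = value at the root: -4*(9)^2 + 2*(9)^1 - 3 = (-324) + (18) + (-3) = -309; answer -309
Step 3: S2 = -309; d = 5; total draws C(12,2) = 66; complement C(5,2) = 10; favorable 66 - 10 = 56; P = 28/33; answer 28/33
Step 4: S3 = 28/33; threaded value p + q = 61; c = 27; cross terms: (-12*-37 - -27*27)=1173, (-27*-32 - -22*-37)=50, (-22*26 - 25*-32)=228, (25*27 - -12*26)=987; twice the area = |2438| = 2438; area = 1219; answer 1219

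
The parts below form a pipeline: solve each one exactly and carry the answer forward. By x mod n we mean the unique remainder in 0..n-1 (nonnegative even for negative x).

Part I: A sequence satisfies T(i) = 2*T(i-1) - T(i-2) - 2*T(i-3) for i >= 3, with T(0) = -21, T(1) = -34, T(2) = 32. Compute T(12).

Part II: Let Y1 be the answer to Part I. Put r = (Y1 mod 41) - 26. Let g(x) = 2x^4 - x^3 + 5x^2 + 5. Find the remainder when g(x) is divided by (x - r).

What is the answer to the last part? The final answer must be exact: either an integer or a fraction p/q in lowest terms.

49

Part I: T(3) = 2*(32) - 1*(-34) - 2*(-21) = 140; iterating: T(3)=140, T(4)=316, T(5)=428, T(6)=260, T(7)=-540, T(8)=-2196, T(9)=-4372, T(10)=-5468, T(11)=-2172, T(12)=9868; answer 9868
Part II: Y1 = 9868; r = 2; remainder = value at the root: 2*(2)^4 - 1*(2)^3 + 5*(2)^2 + 5 = (32) + (-8) + (20) + (5) = 49; answer 49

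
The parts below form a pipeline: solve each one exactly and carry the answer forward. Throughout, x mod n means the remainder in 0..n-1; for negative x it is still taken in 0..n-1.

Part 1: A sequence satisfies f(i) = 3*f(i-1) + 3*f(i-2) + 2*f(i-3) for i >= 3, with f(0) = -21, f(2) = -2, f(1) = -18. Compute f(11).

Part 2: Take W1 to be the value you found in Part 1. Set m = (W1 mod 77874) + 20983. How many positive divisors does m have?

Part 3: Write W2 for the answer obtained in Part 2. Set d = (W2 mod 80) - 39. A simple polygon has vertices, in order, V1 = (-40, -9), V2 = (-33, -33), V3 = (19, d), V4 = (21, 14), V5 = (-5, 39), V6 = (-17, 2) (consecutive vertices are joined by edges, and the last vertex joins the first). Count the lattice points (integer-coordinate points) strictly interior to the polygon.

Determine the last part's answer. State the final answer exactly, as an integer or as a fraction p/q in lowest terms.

Part 1: f(3) = 3*(-2) + 3*(-18) + 2*(-21) = -102; iterating: f(3)=-102, f(4)=-348, f(5)=-1354, f(6)=-5310, f(7)=-20688, f(8)=-80702, f(9)=-314790, f(10)=-1227852, f(11)=-4789330; answer -4789330
Part 2: W1 = -4789330; m = 59841; 59841 = 3^2 * 61 * 109; number of divisors = (2+1) * (1+1) * (1+1) = 12; answer 12
Part 3: W2 = 12; d = -27; cross terms: (-40*-33 - -33*-9)=1023, (-33*-27 - 19*-33)=1518, (19*14 - 21*-27)=833, (21*39 - -5*14)=889, (-5*2 - -17*39)=653, (-17*-9 - -40*2)=233; twice the area = |5149| = 5149; area = 5149/2; boundary points = 1 + 2 + 1 + 1 + 1 + 1 = 7; strictly interior points = area - boundary/2 + 1 = 2572; answer 2572

2572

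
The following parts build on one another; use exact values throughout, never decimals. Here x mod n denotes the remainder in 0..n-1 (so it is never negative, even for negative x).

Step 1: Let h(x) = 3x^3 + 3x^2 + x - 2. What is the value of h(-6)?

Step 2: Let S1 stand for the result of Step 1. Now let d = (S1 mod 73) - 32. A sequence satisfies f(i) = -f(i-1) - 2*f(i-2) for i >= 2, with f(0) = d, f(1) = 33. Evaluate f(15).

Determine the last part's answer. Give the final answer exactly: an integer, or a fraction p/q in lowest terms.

Step 1: 3*(-6)^3 + 3*(-6)^2 + 1*(-6)^1 - 2 = (-648) + (108) + (-6) + (-2) = -548; answer -548
Step 2: S1 = -548; d = 4; f(2) = -1*(33) - 2*(4) = -41; iterating: f(2)=-41, f(3)=-25, f(4)=107, f(5)=-57, f(6)=-157, f(7)=271, f(8)=43, f(9)=-585, f(10)=499, f(11)=671, f(12)=-1669, f(13)=327, f(14)=3011, f(15)=-3665; answer -3665

-3665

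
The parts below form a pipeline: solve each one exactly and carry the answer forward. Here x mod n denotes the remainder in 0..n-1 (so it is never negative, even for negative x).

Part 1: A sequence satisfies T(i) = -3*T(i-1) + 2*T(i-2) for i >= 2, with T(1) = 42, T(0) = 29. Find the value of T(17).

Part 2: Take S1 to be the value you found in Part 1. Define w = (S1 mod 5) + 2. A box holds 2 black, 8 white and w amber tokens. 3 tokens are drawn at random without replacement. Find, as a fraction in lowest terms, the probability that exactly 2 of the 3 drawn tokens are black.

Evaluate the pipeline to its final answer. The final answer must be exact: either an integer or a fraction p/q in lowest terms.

1/40

Part 1: T(2) = -3*(42) + 2*(29) = -68; iterating: T(2)=-68, T(3)=288, T(4)=-1000, T(5)=3576, T(6)=-12728, T(7)=45336, T(8)=-161464, T(9)=575064, T(10)=-2048120, T(11)=7294488, T(12)=-25979704, T(13)=92528088, T(14)=-329543672, T(15)=1173687192, T(16)=-4180148920, T(17)=14887821144; answer 14887821144
Part 2: S1 = 14887821144; w = 6; total draws C(16,3) = 560; favorable C(2,2)*C(14,1) = 14; P = 1/40; answer 1/40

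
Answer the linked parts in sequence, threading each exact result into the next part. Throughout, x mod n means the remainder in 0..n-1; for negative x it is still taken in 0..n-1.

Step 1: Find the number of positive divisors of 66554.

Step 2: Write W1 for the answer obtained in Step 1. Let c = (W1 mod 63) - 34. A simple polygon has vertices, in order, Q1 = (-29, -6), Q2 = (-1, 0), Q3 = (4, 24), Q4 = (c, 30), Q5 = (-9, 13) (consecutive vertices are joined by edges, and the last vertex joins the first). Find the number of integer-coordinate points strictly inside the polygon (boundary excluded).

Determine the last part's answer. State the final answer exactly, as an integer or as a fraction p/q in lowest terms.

526

Step 1: 66554 = 2 * 107 * 311; number of divisors = (1+1) * (1+1) * (1+1) = 8; answer 8
Step 2: W1 = 8; c = -26; cross terms: (-29*0 - -1*-6)=-6, (-1*24 - 4*0)=-24, (4*30 - -26*24)=744, (-26*13 - -9*30)=-68, (-9*-6 - -29*13)=431; twice the area = |1077| = 1077; area = 1077/2; boundary points = 2 + 1 + 6 + 17 + 1 = 27; strictly interior points = area - boundary/2 + 1 = 526; answer 526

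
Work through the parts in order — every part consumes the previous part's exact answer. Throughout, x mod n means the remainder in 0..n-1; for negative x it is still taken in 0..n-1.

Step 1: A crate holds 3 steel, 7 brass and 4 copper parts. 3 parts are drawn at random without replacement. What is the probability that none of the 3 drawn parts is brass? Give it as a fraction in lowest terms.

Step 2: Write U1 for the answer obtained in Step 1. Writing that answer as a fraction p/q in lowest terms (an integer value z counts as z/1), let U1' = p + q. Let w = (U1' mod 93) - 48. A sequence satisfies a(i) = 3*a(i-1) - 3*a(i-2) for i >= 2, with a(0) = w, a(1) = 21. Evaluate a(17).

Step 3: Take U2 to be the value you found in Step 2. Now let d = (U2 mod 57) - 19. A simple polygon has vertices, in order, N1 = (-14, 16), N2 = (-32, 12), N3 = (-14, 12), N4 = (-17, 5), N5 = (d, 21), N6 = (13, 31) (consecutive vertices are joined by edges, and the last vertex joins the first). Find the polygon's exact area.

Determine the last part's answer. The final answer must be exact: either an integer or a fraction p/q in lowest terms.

Step 1: total draws C(14,3) = 364; favorable C(7,3) = 35; P = 5/52; answer 5/52
Step 2: U1 = 5/52; threaded value p + q = 57; w = 9; a(2) = 3*(21) - 3*(9) = 36; iterating: a(2)=36, a(3)=45, a(4)=27, a(5)=-54, a(6)=-243, a(7)=-567, a(8)=-972, a(9)=-1215, a(10)=-729, a(11)=1458, a(12)=6561, a(13)=15309, a(14)=26244, a(15)=32805, a(16)=19683, a(17)=-39366; answer -39366
Step 3: U2 = -39366; d = 2; cross terms: (-14*12 - -32*16)=344, (-32*12 - -14*12)=-216, (-14*5 - -17*12)=134, (-17*21 - 2*5)=-367, (2*31 - 13*21)=-211, (13*16 - -14*31)=642; twice the area = |326| = 326; area = 163; answer 163

163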